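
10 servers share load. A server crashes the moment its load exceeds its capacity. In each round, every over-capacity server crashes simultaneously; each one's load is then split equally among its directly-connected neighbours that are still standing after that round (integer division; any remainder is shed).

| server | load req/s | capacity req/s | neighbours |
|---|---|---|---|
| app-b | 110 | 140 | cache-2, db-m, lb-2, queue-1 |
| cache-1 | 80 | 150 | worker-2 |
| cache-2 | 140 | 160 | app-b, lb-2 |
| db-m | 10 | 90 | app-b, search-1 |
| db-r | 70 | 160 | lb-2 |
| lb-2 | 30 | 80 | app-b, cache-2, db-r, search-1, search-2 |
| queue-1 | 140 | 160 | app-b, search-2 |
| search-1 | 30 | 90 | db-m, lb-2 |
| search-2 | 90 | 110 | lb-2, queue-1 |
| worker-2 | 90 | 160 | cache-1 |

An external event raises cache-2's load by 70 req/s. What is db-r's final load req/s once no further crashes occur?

Round 1 — cache-2 at 210 > 160. cache-2 crashes.
  cache-2 sheds 210 req/s to app-b, lb-2: 105 each.
    app-b: 110+105 = 215 > 140
    lb-2: 30+105 = 135 > 80
Round 2 — app-b, lb-2 crash.
  app-b sheds 215 req/s to db-m, queue-1: 107 each (1 lost).
    db-m: 10+107 = 117 > 90
    queue-1: 140+107 = 247 > 160
  lb-2 sheds 135 req/s to db-r, search-1, search-2: 45 each.
    db-r: 70+45 = 115 ≤ 160
    search-1: 30+45 = 75 ≤ 90
    search-2: 90+45 = 135 > 110
Round 3 — db-m, queue-1, search-2 crash.
  db-m sheds 117 req/s to search-1: 117 each.
    search-1: 75+117 = 192 > 90
  queue-1 sheds 247 req/s: no online neighbours, lost.
  search-2 sheds 135 req/s: no online neighbours, lost.
Round 4 — search-1 crashes.
  search-1 sheds 192 req/s: no online neighbours, lost.
No further crashes.

115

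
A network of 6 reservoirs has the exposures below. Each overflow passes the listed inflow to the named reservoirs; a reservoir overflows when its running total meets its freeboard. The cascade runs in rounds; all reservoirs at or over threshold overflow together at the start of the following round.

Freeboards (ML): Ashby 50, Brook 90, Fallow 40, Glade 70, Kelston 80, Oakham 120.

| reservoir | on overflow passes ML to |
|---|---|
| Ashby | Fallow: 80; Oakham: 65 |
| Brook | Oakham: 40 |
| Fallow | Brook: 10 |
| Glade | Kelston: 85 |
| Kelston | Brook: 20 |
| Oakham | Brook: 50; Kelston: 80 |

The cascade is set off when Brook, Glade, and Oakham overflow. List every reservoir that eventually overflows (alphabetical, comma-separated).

Round 1 — Brook, Glade, Oakham overflow (initial).
  Kelston: +85+80 → 165 ≥ 80
Round 2 — Kelston overflows.
No further overflows.

Brook, Glade, Kelston, Oakham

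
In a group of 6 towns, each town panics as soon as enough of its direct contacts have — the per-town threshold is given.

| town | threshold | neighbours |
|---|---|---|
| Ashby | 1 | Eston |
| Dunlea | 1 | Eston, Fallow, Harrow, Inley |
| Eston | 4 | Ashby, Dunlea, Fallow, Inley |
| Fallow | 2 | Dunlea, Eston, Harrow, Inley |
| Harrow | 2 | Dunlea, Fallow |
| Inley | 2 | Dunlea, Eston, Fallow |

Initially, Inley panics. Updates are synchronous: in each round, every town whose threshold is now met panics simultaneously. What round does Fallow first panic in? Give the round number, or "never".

Round 1 — Inley panics (initial).
Round 2 — checking thresholds:
  Dunlea: 1 of 4 neighbours ≥ 1, panics.
  Eston: 1 of 4 neighbours < 4, not yet.
  Fallow: 1 of 4 neighbours < 2, not yet.
Round 3 — checking thresholds:
  Eston: 2 of 4 neighbours < 4, not yet.
  Fallow: 2 of 4 neighbours ≥ 2, panics.
  Harrow: 1 of 2 neighbours < 2, not yet.
Round 4 — checking thresholds:
  Eston: 3 of 4 neighbours < 4, not yet.
  Harrow: 2 of 2 neighbours ≥ 2, panics.
Round 5 — no new panics; cascade stops.

3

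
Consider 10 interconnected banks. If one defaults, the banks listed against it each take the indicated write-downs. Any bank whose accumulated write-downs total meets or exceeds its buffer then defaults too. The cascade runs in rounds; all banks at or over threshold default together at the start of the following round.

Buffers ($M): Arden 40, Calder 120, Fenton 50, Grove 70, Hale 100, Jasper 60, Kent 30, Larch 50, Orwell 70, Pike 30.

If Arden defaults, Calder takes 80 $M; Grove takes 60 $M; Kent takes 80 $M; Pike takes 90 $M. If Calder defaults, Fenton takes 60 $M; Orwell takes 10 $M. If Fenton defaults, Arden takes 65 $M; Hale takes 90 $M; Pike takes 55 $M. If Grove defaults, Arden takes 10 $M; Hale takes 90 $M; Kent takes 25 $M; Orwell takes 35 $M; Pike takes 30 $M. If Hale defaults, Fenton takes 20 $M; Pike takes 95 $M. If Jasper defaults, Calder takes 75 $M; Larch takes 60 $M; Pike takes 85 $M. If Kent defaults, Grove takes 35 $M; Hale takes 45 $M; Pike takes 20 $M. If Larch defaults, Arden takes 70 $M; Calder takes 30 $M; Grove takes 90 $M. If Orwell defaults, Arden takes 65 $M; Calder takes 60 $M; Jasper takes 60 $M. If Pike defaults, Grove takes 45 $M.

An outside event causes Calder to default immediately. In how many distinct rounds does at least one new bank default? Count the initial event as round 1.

5

Round 1 — Calder defaults (initial).
  Fenton: +60 → 60 ≥ 50
  Orwell: +10 → 10 < 70
Round 2 — Fenton defaults.
  Arden: +65 → 65 ≥ 40
  Hale: +90 → 90 < 100
  Pike: +55 → 55 ≥ 30
Round 3 — Arden, Pike default.
  Grove: +60+45 → 105 ≥ 70
  Kent: +80 → 80 ≥ 30
Round 4 — Grove, Kent default.
  Hale: +90+45 → 225 ≥ 100
  Orwell: +35 → 45 < 70
Round 5 — Hale defaults.
No further defaults.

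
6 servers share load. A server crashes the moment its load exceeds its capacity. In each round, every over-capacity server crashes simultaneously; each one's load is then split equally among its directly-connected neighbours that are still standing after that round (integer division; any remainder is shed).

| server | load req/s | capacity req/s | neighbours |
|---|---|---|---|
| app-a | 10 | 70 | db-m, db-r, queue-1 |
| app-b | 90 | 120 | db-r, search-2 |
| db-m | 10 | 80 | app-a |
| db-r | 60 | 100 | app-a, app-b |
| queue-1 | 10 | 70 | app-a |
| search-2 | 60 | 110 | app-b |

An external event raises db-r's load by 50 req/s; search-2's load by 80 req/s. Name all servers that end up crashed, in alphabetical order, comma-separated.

app-b, db-r, search-2

Round 1 — db-r at 110 > 100; search-2 at 140 > 110. db-r, search-2 crash.
  db-r sheds 110 req/s to app-a, app-b: 55 each.
    app-a: 10+55 = 65 ≤ 70
    app-b: 90+55 = 145 > 120
  search-2 sheds 140 req/s to app-b: 140 each.
    app-b: 145+140 = 285 > 120
Round 2 — app-b crashes.
  app-b sheds 285 req/s: no online neighbours, lost.
No further crashes.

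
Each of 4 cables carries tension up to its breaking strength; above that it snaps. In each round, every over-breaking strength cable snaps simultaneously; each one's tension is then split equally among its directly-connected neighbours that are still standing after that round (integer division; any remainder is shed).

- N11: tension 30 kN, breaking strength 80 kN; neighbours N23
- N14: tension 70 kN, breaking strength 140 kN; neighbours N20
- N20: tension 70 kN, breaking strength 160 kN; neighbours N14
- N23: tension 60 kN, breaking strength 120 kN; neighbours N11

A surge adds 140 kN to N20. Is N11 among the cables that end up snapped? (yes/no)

no

Round 1 — N20 at 210 > 160. N20 snaps.
  N20 sheds 210 kN to N14: 210 each.
    N14: 70+210 = 280 > 140
Round 2 — N14 snaps.
  N14 sheds 280 kN: no online neighbours, lost.
No further breaks.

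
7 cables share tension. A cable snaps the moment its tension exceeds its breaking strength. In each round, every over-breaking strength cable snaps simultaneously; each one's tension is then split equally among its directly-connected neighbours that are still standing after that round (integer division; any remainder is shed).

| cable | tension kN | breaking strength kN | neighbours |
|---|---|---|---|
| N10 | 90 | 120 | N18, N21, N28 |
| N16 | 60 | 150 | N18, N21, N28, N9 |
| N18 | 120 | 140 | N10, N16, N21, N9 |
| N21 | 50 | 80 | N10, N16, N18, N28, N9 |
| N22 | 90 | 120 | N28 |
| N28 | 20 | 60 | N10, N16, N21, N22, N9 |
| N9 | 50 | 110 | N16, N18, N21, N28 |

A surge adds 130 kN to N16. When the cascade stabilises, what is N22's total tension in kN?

Round 1 — N16 at 190 > 150. N16 snaps.
  N16 sheds 190 kN to N18, N21, N28, N9: 47 each (2 lost).
    N18: 120+47 = 167 > 140
    N21: 50+47 = 97 > 80
    N28: 20+47 = 67 > 60
    N9: 50+47 = 97 ≤ 110
Round 2 — N18, N21, N28 snap.
  N18 sheds 167 kN to N10, N9: 83 each (1 lost).
    N10: 90+83 = 173 > 120
    N9: 97+83 = 180 > 110
  N21 sheds 97 kN to N10, N9: 48 each (1 lost).
    N10: 173+48 = 221 > 120
    N9: 180+48 = 228 > 110
  N28 sheds 67 kN to N10, N22, N9: 22 each (1 lost).
    N10: 221+22 = 243 > 120
    N22: 90+22 = 112 ≤ 120
    N9: 228+22 = 250 > 110
Round 3 — N10, N9 snap.
  N10 sheds 243 kN: no online neighbours, lost.
  N9 sheds 250 kN: no online neighbours, lost.
No further breaks.

112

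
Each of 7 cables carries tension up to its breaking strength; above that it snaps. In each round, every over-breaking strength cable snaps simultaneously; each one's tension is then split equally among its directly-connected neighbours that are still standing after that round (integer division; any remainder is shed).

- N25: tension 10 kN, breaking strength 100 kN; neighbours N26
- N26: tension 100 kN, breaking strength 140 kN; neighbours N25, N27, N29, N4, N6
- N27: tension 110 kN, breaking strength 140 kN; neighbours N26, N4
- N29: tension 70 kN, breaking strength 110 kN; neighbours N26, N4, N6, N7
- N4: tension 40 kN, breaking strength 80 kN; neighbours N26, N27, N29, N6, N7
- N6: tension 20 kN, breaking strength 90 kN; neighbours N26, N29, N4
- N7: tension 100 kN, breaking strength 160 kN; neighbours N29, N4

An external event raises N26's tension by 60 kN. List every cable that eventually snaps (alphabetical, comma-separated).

Round 1 — N26 at 160 > 140. N26 snaps.
  N26 sheds 160 kN to N25, N27, N29, N4, N6: 32 each.
    N25: 10+32 = 42 ≤ 100
    N27: 110+32 = 142 > 140
    N29: 70+32 = 102 ≤ 110
    N4: 40+32 = 72 ≤ 80
    N6: 20+32 = 52 ≤ 90
Round 2 — N27 snaps.
  N27 sheds 142 kN to N4: 142 each.
    N4: 72+142 = 214 > 80
Round 3 — N4 snaps.
  N4 sheds 214 kN to N29, N6, N7: 71 each (1 lost).
    N29: 102+71 = 173 > 110
    N6: 52+71 = 123 > 90
    N7: 100+71 = 171 > 160
Round 4 — N29, N6, N7 snap.
  N29 sheds 173 kN: no online neighbours, lost.
  N6 sheds 123 kN: no online neighbours, lost.
  N7 sheds 171 kN: no online neighbours, lost.
No further breaks.

N26, N27, N29, N4, N6, N7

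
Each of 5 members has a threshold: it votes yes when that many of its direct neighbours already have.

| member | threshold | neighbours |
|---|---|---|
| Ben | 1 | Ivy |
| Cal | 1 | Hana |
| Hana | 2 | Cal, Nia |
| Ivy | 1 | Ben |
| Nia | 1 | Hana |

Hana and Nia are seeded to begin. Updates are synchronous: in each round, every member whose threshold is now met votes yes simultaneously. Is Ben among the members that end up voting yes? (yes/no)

no

Round 1 — Hana, Nia vote yes (initial).
Round 2 — checking thresholds:
  Cal: 1 of 1 neighbours ≥ 1, votes yes.
Round 3 — no new yes votes; cascade stops.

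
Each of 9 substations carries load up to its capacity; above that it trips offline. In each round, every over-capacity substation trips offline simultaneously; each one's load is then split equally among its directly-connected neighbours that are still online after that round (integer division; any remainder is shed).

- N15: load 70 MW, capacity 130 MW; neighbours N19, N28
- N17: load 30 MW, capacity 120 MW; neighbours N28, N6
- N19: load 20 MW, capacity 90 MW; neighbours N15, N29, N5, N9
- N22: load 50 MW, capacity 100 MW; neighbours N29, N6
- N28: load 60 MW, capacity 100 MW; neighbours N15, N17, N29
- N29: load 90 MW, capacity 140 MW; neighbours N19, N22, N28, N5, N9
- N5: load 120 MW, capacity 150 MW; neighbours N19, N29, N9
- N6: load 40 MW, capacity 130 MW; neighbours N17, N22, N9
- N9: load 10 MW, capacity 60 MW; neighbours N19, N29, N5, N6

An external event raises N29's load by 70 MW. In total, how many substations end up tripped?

9

Round 1 — N29 at 160 > 140. N29 trips offline.
  N29 sheds 160 MW to N19, N22, N28, N5, N9: 32 each.
    N19: 20+32 = 52 ≤ 90
    N22: 50+32 = 82 ≤ 100
    N28: 60+32 = 92 ≤ 100
    N5: 120+32 = 152 > 150
    N9: 10+32 = 42 ≤ 60
Round 2 — N5 trips offline.
  N5 sheds 152 MW to N19, N9: 76 each.
    N19: 52+76 = 128 > 90
    N9: 42+76 = 118 > 60
Round 3 — N19, N9 trip offline.
  N19 sheds 128 MW to N15: 128 each.
    N15: 70+128 = 198 > 130
  N9 sheds 118 MW to N6: 118 each.
    N6: 40+118 = 158 > 130
Round 4 — N15, N6 trip offline.
  N15 sheds 198 MW to N28: 198 each.
    N28: 92+198 = 290 > 100
  N6 sheds 158 MW to N17, N22: 79 each.
    N17: 30+79 = 109 ≤ 120
    N22: 82+79 = 161 > 100
Round 5 — N22, N28 trip offline.
  N22 sheds 161 MW: no online neighbours, lost.
  N28 sheds 290 MW to N17: 290 each.
    N17: 109+290 = 399 > 120
Round 6 — N17 trips offline.
  N17 sheds 399 MW: no online neighbours, lost.
No further trips.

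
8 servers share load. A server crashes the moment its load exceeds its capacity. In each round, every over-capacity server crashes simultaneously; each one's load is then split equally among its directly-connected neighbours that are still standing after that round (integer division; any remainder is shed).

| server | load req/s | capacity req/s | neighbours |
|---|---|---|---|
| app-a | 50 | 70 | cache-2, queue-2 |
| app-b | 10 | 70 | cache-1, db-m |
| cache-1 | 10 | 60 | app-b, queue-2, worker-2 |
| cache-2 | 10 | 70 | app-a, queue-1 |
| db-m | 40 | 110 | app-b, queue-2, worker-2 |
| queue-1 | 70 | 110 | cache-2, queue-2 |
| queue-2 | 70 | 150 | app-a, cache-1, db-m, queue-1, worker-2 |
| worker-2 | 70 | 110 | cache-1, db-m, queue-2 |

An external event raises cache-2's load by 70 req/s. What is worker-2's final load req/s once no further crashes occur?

Round 1 — cache-2 at 80 > 70. cache-2 crashes.
  cache-2 sheds 80 req/s to app-a, queue-1: 40 each.
    app-a: 50+40 = 90 > 70
    queue-1: 70+40 = 110 ≤ 110
Round 2 — app-a crashes.
  app-a sheds 90 req/s to queue-2: 90 each.
    queue-2: 70+90 = 160 > 150
Round 3 — queue-2 crashes.
  queue-2 sheds 160 req/s to cache-1, db-m, queue-1, worker-2: 40 each.
    cache-1: 10+40 = 50 ≤ 60
    db-m: 40+40 = 80 ≤ 110
    queue-1: 110+40 = 150 > 110
    worker-2: 70+40 = 110 ≤ 110
Round 4 — queue-1 crashes.
  queue-1 sheds 150 req/s: no online neighbours, lost.
No further crashes.

110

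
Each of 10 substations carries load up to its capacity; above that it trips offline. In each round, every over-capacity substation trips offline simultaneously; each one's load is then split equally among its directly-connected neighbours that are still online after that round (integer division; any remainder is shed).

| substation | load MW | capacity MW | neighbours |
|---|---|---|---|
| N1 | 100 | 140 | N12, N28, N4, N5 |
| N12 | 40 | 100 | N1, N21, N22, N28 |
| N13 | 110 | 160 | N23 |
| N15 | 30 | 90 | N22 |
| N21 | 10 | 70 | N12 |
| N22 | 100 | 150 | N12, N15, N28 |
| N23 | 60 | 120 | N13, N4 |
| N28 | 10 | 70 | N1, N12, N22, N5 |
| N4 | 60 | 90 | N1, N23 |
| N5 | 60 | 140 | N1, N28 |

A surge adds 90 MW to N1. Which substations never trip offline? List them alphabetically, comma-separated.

Round 1 — N1 at 190 > 140. N1 trips offline.
  N1 sheds 190 MW to N12, N28, N4, N5: 47 each (2 lost).
    N12: 40+47 = 87 ≤ 100
    N28: 10+47 = 57 ≤ 70
    N4: 60+47 = 107 > 90
    N5: 60+47 = 107 ≤ 140
Round 2 — N4 trips offline.
  N4 sheds 107 MW to N23: 107 each.
    N23: 60+107 = 167 > 120
Round 3 — N23 trips offline.
  N23 sheds 167 MW to N13: 167 each.
    N13: 110+167 = 277 > 160
Round 4 — N13 trips offline.
  N13 sheds 277 MW: no online neighbours, lost.
No further trips.

N12, N15, N21, N22, N28, N5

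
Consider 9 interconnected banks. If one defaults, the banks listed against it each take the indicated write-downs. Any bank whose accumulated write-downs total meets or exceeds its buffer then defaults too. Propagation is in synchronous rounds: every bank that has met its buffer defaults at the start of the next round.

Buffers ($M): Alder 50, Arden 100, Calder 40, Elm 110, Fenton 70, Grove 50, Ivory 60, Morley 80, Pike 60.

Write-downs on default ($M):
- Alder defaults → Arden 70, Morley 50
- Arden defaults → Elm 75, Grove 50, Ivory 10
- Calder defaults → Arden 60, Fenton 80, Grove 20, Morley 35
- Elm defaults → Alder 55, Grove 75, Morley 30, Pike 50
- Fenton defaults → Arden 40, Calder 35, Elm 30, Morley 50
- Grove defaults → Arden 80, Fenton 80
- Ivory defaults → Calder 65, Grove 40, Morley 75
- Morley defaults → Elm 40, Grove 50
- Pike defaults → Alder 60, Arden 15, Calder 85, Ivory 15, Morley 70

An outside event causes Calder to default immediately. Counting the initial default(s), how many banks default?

7

Round 1 — Calder defaults (initial).
  Arden: +60 → 60 < 100
  Fenton: +80 → 80 ≥ 70
  Grove: +20 → 20 < 50
  Morley: +35 → 35 < 80
Round 2 — Fenton defaults.
  Arden: +40 → 100 ≥ 100
  Elm: +30 → 30 < 110
  Morley: +50 → 85 ≥ 80
Round 3 — Arden, Morley default.
  Elm: +75+40 → 145 ≥ 110
  Grove: +50+50 → 120 ≥ 50
  Ivory: +10 → 10 < 60
Round 4 — Elm, Grove default.
  Alder: +55 → 55 ≥ 50
  Pike: +50 → 50 < 60
Round 5 — Alder defaults.
No further defaults.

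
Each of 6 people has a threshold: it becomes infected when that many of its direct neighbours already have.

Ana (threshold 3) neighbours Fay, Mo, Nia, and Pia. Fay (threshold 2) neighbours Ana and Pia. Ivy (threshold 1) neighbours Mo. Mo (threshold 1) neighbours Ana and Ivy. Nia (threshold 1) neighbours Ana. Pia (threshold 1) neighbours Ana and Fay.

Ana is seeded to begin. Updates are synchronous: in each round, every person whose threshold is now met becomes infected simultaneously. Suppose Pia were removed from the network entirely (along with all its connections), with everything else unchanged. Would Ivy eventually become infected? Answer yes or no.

With Pia removed:
Round 1 — Ana becomes infected (initial).
Round 2 — checking thresholds:
  Fay: 1 of 1 neighbours < 2, not yet.
  Mo: 1 of 2 neighbours ≥ 1, becomes infected.
  Nia: 1 of 1 neighbours ≥ 1, becomes infected.
Round 3 — checking thresholds:
  Fay: 1 of 1 neighbours < 2, not yet.
  Ivy: 1 of 1 neighbours ≥ 1, becomes infected.
Round 4 — no new infections; cascade stops.

yes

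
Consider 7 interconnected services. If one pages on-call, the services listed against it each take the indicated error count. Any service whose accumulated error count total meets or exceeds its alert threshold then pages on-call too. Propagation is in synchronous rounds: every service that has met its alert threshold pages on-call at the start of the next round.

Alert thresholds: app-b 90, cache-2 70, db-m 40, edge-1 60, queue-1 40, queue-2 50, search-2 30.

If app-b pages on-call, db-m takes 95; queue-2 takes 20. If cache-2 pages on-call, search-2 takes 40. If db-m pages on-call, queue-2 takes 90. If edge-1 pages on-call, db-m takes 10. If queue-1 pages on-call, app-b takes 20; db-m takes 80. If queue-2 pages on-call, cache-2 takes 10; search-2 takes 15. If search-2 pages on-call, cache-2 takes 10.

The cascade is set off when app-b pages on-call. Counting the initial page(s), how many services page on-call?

3

Round 1 — app-b pages on-call (initial).
  db-m: +95 → 95 ≥ 40
  queue-2: +20 → 20 < 50
Round 2 — db-m pages on-call.
  queue-2: +90 → 110 ≥ 50
Round 3 — queue-2 pages on-call.
  cache-2: +10 → 10 < 70
  search-2: +15 → 15 < 30
No further pages.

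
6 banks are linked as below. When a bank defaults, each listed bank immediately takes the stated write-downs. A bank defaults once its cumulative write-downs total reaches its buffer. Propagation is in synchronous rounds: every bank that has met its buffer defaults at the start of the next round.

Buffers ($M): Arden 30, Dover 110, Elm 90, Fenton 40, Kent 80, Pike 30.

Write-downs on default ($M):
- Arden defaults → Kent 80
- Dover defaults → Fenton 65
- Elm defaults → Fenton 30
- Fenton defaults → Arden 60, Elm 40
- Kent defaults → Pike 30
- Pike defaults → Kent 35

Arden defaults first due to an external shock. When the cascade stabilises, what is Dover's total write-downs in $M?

Round 1 — Arden defaults (initial).
  Kent: +80 → 80 ≥ 80
Round 2 — Kent defaults.
  Pike: +30 → 30 ≥ 30
Round 3 — Pike defaults.
No further defaults.

0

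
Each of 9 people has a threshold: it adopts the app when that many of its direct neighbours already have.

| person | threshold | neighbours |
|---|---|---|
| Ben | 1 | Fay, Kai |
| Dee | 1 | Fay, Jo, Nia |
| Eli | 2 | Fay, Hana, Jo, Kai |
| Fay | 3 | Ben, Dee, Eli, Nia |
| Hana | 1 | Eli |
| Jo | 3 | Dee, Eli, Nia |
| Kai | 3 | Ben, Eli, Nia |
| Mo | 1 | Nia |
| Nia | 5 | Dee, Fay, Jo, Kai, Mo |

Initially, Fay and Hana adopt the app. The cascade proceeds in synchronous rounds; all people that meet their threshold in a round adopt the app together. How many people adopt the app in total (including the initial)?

5

Round 1 — Fay, Hana adopt the app (initial).
Round 2 — checking thresholds:
  Ben: 1 of 2 neighbours ≥ 1, adopts the app.
  Dee: 1 of 3 neighbours ≥ 1, adopts the app.
  Eli: 2 of 4 neighbours ≥ 2, adopts the app.
  Nia: 1 of 5 neighbours < 5, holds.
Round 3 — no new adoptions; cascade stops.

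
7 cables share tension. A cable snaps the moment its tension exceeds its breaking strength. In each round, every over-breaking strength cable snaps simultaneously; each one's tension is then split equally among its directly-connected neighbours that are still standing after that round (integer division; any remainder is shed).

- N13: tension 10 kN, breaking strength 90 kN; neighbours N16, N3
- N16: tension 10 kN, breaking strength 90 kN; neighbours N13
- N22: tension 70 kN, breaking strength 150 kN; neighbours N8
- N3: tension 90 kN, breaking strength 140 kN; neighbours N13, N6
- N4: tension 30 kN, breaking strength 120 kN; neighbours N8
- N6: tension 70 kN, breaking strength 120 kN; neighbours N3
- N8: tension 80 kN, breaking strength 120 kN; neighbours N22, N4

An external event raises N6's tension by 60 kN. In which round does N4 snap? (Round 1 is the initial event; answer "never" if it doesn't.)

never

Round 1 — N6 at 130 > 120. N6 snaps.
  N6 sheds 130 kN to N3: 130 each.
    N3: 90+130 = 220 > 140
Round 2 — N3 snaps.
  N3 sheds 220 kN to N13: 220 each.
    N13: 10+220 = 230 > 90
Round 3 — N13 snaps.
  N13 sheds 230 kN to N16: 230 each.
    N16: 10+230 = 240 > 90
Round 4 — N16 snaps.
  N16 sheds 240 kN: no online neighbours, lost.
No further breaks.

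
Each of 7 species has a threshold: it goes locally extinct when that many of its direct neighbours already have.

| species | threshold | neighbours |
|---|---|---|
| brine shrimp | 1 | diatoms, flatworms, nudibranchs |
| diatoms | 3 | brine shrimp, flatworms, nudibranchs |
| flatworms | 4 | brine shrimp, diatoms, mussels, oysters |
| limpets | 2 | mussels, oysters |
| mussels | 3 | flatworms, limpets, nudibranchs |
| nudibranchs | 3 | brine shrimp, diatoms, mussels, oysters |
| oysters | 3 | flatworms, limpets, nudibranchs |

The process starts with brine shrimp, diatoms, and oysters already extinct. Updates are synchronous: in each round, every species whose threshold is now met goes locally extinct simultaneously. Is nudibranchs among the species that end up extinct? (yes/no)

yes

Round 1 — brine shrimp, diatoms, oysters go locally extinct (initial).
Round 2 — checking thresholds:
  flatworms: 3 of 4 neighbours < 4, not yet.
  limpets: 1 of 2 neighbours < 2, not yet.
  nudibranchs: 3 of 4 neighbours ≥ 3, goes locally extinct.
Round 3 — no new extinctions; cascade stops.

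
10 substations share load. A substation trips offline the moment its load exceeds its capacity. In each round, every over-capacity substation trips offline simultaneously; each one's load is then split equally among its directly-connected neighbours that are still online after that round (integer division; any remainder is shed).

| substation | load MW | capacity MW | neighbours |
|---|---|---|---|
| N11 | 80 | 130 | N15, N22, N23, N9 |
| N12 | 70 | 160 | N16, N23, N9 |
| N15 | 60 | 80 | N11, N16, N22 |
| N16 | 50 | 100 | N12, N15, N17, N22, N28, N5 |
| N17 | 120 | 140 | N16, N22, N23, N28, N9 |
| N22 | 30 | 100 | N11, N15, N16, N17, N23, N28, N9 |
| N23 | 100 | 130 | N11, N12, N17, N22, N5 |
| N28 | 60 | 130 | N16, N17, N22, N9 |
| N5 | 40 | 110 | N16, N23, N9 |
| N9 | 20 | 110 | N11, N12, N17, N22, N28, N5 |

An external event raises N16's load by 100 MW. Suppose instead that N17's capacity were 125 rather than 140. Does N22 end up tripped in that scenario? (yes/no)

yes

With N17's capacity at 125:
Round 1 — N16 at 150 > 100. N16 trips offline.
  N16 sheds 150 MW to N12, N15, N17, N22, N28, N5: 25 each.
    N12: 70+25 = 95 ≤ 160
    N15: 60+25 = 85 > 80
    N17: 120+25 = 145 > 125
    N22: 30+25 = 55 ≤ 100
    N28: 60+25 = 85 ≤ 130
    N5: 40+25 = 65 ≤ 110
Round 2 — N15, N17 trip offline.
  N15 sheds 85 MW to N11, N22: 42 each (1 lost).
    N11: 80+42 = 122 ≤ 130
    N22: 55+42 = 97 ≤ 100
  N17 sheds 145 MW to N22, N23, N28, N9: 36 each (1 lost).
    N22: 97+36 = 133 > 100
    N23: 100+36 = 136 > 130
    N28: 85+36 = 121 ≤ 130
    N9: 20+36 = 56 ≤ 110
Round 3 — N22, N23 trip offline.
  N22 sheds 133 MW to N11, N28, N9: 44 each (1 lost).
    N11: 122+44 = 166 > 130
    N28: 121+44 = 165 > 130
    N9: 56+44 = 100 ≤ 110
  N23 sheds 136 MW to N11, N12, N5: 45 each (1 lost).
    N11: 166+45 = 211 > 130
    N12: 95+45 = 140 ≤ 160
    N5: 65+45 = 110 ≤ 110
Round 4 — N11, N28 trip offline.
  N11 sheds 211 MW to N9: 211 each.
    N9: 100+211 = 311 > 110
  N28 sheds 165 MW to N9: 165 each.
    N9: 311+165 = 476 > 110
Round 5 — N9 trips offline.
  N9 sheds 476 MW to N12, N5: 238 each.
    N12: 140+238 = 378 > 160
    N5: 110+238 = 348 > 110
Round 6 — N12, N5 trip offline.
  N12 sheds 378 MW: no online neighbours, lost.
  N5 sheds 348 MW: no online neighbours, lost.
No further trips.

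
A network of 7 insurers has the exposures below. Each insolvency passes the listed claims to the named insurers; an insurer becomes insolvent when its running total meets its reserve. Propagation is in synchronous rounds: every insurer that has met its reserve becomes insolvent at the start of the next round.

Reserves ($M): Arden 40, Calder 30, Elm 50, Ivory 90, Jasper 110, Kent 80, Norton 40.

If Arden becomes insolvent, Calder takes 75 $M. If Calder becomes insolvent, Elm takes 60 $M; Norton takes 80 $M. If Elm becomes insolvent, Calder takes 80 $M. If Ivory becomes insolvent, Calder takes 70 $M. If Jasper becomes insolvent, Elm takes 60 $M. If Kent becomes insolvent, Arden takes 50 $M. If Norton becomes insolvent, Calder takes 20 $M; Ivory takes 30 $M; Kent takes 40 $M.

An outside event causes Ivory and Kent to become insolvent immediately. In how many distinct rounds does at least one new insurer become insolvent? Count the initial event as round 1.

Round 1 — Ivory, Kent become insolvent (initial).
  Arden: +50 → 50 ≥ 40
  Calder: +70 → 70 ≥ 30
Round 2 — Arden, Calder become insolvent.
  Elm: +60 → 60 ≥ 50
  Norton: +80 → 80 ≥ 40
Round 3 — Elm, Norton become insolvent.
No further insolvencies.

3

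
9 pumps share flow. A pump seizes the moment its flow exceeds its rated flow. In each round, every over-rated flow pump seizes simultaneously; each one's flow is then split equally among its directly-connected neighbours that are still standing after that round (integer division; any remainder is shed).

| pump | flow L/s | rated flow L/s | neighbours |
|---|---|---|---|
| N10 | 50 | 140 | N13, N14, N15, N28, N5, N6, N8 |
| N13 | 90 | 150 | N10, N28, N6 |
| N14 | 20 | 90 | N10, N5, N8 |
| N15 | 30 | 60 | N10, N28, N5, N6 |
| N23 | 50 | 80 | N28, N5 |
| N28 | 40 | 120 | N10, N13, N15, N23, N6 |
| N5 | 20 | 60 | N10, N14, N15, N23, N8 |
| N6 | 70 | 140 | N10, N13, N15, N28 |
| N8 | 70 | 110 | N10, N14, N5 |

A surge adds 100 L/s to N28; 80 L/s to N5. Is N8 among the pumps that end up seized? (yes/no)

no

Round 1 — N28 at 140 > 120; N5 at 100 > 60. N28, N5 seize.
  N28 sheds 140 L/s to N10, N13, N15, N23, N6: 28 each.
    N10: 50+28 = 78 ≤ 140
    N13: 90+28 = 118 ≤ 150
    N15: 30+28 = 58 ≤ 60
    N23: 50+28 = 78 ≤ 80
    N6: 70+28 = 98 ≤ 140
  N5 sheds 100 L/s to N10, N14, N15, N23, N8: 20 each.
    N10: 78+20 = 98 ≤ 140
    N14: 20+20 = 40 ≤ 90
    N15: 58+20 = 78 > 60
    N23: 78+20 = 98 > 80
    N8: 70+20 = 90 ≤ 110
Round 2 — N15, N23 seize.
  N15 sheds 78 L/s to N10, N6: 39 each.
    N10: 98+39 = 137 ≤ 140
    N6: 98+39 = 137 ≤ 140
  N23 sheds 98 L/s: no online neighbours, lost.
No further seizures.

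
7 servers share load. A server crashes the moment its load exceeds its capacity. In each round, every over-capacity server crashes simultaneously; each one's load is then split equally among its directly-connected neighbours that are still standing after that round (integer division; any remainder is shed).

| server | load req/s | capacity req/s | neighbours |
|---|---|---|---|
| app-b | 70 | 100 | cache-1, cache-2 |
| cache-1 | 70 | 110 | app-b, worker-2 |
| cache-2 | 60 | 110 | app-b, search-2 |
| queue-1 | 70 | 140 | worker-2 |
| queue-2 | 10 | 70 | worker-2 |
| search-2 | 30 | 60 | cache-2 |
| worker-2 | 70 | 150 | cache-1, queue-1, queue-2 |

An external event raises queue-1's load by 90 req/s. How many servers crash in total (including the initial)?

Round 1 — queue-1 at 160 > 140. queue-1 crashes.
  queue-1 sheds 160 req/s to worker-2: 160 each.
    worker-2: 70+160 = 230 > 150
Round 2 — worker-2 crashes.
  worker-2 sheds 230 req/s to cache-1, queue-2: 115 each.
    cache-1: 70+115 = 185 > 110
    queue-2: 10+115 = 125 > 70
Round 3 — cache-1, queue-2 crash.
  cache-1 sheds 185 req/s to app-b: 185 each.
    app-b: 70+185 = 255 > 100
  queue-2 sheds 125 req/s: no online neighbours, lost.
Round 4 — app-b crashes.
  app-b sheds 255 req/s to cache-2: 255 each.
    cache-2: 60+255 = 315 > 110
Round 5 — cache-2 crashes.
  cache-2 sheds 315 req/s to search-2: 315 each.
    search-2: 30+315 = 345 > 60
Round 6 — search-2 crashes.
  search-2 sheds 345 req/s: no online neighbours, lost.
No further crashes.

7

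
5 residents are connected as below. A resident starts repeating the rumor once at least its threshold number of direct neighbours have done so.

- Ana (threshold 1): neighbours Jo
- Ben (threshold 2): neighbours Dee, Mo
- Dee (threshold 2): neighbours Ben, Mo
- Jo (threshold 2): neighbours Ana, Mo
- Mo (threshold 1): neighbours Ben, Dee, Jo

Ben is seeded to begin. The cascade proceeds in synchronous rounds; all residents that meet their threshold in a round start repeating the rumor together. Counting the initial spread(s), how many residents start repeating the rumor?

Round 1 — Ben starts repeating the rumor (initial).
Round 2 — checking thresholds:
  Dee: 1 of 2 neighbours < 2, below threshold.
  Mo: 1 of 3 neighbours ≥ 1, starts repeating the rumor.
Round 3 — checking thresholds:
  Dee: 2 of 2 neighbours ≥ 2, starts repeating the rumor.
  Jo: 1 of 2 neighbours < 2, below threshold.
Round 4 — no new spreads; cascade stops.

3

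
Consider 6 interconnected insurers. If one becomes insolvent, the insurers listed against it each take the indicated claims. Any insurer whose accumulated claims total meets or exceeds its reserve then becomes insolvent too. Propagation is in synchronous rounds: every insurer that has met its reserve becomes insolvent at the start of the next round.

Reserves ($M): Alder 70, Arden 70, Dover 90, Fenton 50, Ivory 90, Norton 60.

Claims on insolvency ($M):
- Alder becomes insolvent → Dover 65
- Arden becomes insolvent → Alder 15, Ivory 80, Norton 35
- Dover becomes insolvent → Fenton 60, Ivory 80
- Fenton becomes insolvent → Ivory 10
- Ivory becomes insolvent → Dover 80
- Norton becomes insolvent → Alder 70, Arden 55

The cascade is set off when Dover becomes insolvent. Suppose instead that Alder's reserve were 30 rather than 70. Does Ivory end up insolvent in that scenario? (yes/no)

yes

With Alder's reserve at 30:
Round 1 — Dover becomes insolvent (initial).
  Fenton: +60 → 60 ≥ 50
  Ivory: +80 → 80 < 90
Round 2 — Fenton becomes insolvent.
  Ivory: +10 → 90 ≥ 90
Round 3 — Ivory becomes insolvent.
No further insolvencies.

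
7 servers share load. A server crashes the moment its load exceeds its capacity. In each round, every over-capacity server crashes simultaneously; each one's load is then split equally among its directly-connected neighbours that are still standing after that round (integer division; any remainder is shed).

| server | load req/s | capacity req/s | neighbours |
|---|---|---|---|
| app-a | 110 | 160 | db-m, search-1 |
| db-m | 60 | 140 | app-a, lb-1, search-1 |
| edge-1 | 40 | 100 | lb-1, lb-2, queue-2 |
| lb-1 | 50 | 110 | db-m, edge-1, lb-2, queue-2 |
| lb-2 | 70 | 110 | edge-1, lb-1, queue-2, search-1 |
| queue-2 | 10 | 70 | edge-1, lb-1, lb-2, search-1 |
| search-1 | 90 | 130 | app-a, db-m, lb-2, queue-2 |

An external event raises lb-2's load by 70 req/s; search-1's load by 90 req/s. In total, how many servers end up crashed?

Round 1 — lb-2 at 140 > 110; search-1 at 180 > 130. lb-2, search-1 crash.
  lb-2 sheds 140 req/s to edge-1, lb-1, queue-2: 46 each (2 lost).
    edge-1: 40+46 = 86 ≤ 100
    lb-1: 50+46 = 96 ≤ 110
    queue-2: 10+46 = 56 ≤ 70
  search-1 sheds 180 req/s to app-a, db-m, queue-2: 60 each.
    app-a: 110+60 = 170 > 160
    db-m: 60+60 = 120 ≤ 140
    queue-2: 56+60 = 116 > 70
Round 2 — app-a, queue-2 crash.
  app-a sheds 170 req/s to db-m: 170 each.
    db-m: 120+170 = 290 > 140
  queue-2 sheds 116 req/s to edge-1, lb-1: 58 each.
    edge-1: 86+58 = 144 > 100
    lb-1: 96+58 = 154 > 110
Round 3 — db-m, edge-1, lb-1 crash.
  db-m sheds 290 req/s: no online neighbours, lost.
  edge-1 sheds 144 req/s: no online neighbours, lost.
  lb-1 sheds 154 req/s: no online neighbours, lost.
No further crashes.

7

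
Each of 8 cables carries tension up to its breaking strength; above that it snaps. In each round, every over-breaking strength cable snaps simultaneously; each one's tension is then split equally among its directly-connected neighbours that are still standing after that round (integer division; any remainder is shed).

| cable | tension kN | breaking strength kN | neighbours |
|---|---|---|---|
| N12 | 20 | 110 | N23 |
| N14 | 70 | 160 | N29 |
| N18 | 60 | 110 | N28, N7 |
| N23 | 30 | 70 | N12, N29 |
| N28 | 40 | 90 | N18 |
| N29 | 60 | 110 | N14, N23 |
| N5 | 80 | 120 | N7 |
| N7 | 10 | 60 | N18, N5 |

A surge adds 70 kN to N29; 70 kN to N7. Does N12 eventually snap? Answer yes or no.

yes

Round 1 — N29 at 130 > 110; N7 at 80 > 60. N29, N7 snap.
  N29 sheds 130 kN to N14, N23: 65 each.
    N14: 70+65 = 135 ≤ 160
    N23: 30+65 = 95 > 70
  N7 sheds 80 kN to N18, N5: 40 each.
    N18: 60+40 = 100 ≤ 110
    N5: 80+40 = 120 ≤ 120
Round 2 — N23 snaps.
  N23 sheds 95 kN to N12: 95 each.
    N12: 20+95 = 115 > 110
Round 3 — N12 snaps.
  N12 sheds 115 kN: no online neighbours, lost.
No further breaks.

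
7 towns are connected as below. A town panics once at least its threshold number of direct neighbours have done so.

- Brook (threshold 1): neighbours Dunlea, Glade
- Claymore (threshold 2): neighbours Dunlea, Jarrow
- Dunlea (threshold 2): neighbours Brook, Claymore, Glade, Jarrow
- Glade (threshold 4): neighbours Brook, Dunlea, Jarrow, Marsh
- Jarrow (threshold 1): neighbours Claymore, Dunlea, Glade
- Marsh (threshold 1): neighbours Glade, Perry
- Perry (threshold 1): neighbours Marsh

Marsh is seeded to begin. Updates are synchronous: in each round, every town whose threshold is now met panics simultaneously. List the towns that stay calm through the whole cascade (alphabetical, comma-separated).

Brook, Claymore, Dunlea, Glade, Jarrow

Round 1 — Marsh panics (initial).
Round 2 — checking thresholds:
  Glade: 1 of 4 neighbours < 4, below threshold.
  Perry: 1 of 1 neighbours ≥ 1, panics.
Round 3 — no new panics; cascade stops.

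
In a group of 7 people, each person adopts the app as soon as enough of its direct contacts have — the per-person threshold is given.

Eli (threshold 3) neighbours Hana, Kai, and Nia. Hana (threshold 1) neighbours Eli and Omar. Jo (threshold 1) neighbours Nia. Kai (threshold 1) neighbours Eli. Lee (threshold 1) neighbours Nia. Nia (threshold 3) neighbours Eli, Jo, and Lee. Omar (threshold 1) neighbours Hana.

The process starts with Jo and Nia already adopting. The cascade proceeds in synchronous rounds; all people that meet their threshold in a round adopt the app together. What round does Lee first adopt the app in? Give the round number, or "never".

Round 1 — Jo, Nia adopt the app (initial).
Round 2 — checking thresholds:
  Eli: 1 of 3 neighbours < 3, not yet.
  Lee: 1 of 1 neighbours ≥ 1, adopts the app.
Round 3 — no new adoptions; cascade stops.

2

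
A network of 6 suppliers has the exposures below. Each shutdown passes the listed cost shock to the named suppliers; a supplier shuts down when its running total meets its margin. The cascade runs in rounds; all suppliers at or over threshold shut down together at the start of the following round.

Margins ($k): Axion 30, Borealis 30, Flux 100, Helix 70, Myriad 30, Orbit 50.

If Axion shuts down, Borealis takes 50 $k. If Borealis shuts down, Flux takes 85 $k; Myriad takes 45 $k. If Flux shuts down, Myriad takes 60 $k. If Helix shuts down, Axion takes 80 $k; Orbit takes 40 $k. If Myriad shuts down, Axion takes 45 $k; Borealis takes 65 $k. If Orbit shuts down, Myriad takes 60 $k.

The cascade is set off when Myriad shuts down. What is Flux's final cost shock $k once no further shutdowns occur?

Round 1 — Myriad shuts down (initial).
  Axion: +45 → 45 ≥ 30
  Borealis: +65 → 65 ≥ 30
Round 2 — Axion, Borealis shut down.
  Flux: +85 → 85 < 100
No further shutdowns.

85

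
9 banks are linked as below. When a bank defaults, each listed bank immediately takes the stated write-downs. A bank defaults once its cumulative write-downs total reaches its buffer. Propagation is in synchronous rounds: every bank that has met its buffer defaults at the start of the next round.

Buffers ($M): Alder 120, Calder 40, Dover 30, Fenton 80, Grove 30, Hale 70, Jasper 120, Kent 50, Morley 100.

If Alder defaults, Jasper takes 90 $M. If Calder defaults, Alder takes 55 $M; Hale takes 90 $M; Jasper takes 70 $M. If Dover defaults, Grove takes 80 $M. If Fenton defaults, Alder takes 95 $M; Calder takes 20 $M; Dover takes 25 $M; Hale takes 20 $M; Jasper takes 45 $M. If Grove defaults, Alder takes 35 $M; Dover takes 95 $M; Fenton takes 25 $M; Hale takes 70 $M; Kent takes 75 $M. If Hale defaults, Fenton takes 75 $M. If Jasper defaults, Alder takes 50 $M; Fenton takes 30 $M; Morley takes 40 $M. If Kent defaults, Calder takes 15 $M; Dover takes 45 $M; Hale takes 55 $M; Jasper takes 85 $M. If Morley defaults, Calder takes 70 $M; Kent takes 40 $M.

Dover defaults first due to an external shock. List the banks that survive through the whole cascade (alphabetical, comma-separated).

Round 1 — Dover defaults (initial).
  Grove: +80 → 80 ≥ 30
Round 2 — Grove defaults.
  Alder: +35 → 35 < 120
  Fenton: +25 → 25 < 80
  Hale: +70 → 70 ≥ 70
  Kent: +75 → 75 ≥ 50
Round 3 — Hale, Kent default.
  Calder: +15 → 15 < 40
  Fenton: +75 → 100 ≥ 80
  Jasper: +85 → 85 < 120
Round 4 — Fenton defaults.
  Alder: +95 → 130 ≥ 120
  Calder: +20 → 35 < 40
  Jasper: +45 → 130 ≥ 120
Round 5 — Alder, Jasper default.
  Morley: +40 → 40 < 100
No further defaults.

Calder, Morley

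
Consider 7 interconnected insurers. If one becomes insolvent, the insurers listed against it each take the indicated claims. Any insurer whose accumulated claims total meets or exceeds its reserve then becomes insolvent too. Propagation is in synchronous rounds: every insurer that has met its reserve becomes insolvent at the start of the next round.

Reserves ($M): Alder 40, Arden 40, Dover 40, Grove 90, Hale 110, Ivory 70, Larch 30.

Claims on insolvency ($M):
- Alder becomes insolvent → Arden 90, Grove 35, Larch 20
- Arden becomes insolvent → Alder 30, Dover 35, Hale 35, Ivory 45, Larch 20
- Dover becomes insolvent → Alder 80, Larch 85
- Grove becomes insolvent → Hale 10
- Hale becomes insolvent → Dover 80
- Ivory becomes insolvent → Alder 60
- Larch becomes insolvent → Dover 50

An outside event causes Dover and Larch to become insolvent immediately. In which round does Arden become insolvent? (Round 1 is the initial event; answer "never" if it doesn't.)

3

Round 1 — Dover, Larch become insolvent (initial).
  Alder: +80 → 80 ≥ 40
Round 2 — Alder becomes insolvent.
  Arden: +90 → 90 ≥ 40
  Grove: +35 → 35 < 90
Round 3 — Arden becomes insolvent.
  Hale: +35 → 35 < 110
  Ivory: +45 → 45 < 70
No further insolvencies.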